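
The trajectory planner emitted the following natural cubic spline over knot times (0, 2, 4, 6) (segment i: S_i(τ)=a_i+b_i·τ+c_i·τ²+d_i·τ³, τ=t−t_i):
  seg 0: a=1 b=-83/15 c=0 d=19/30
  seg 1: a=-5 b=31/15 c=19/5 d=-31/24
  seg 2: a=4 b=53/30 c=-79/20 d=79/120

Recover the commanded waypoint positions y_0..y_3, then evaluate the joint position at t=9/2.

y_0 = S_0(0) = a_0 = 1
y_1 = S_1(0) = a_1 = -5
y_2 = S_2(0) = a_2 = 4
y_3 = S_2(2) = -3
t_q=9/2 is in segment 2 (τ=1/2); S_2(τ)=1273/320

y_0=1 y_1=-5 y_2=4 y_3=-3
S(9/2) = 1273/320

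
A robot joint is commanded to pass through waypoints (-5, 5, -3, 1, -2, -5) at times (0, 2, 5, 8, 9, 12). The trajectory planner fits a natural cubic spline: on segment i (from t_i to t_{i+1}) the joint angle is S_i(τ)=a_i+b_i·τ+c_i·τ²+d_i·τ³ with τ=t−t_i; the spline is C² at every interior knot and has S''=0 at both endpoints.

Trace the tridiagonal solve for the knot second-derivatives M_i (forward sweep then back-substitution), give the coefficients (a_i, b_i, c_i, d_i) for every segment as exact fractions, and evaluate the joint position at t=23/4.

Δ: Δ0=5, Δ1=-8/3, Δ2=4/3, Δ3=-3, Δ4=-1
row 1: diag=10, rhs=-46; c'=3/10, d'=-23/5
row 2: denom=12−3·3/10=111/10; d'=(24−3·-23/5)/(111/10)=126/37
row 3: denom=8−3·10/37=266/37; d'=(-26−3·126/37)/(266/37)=-670/133
row 4: denom=8−1·37/266=2091/266; d'=(12−1·-670/133)/(2091/266)=4532/2091
back: M4=4532/2091
back: M3=-670/133−37/266·4532/2091=-11164/2091
back: M2=126/37−10/37·-11164/2091=10138/2091
back: M1=-23/5−3/10·10138/2091=-4220/697
M: M0=0, M1=-4220/697, M2=10138/2091, M3=-11164/2091, M4=4532/2091, M5=0
seg 0: a=-5, c=M0/2=0, d=(M1−M0)/(6·2)=-1055/2091, b=Δ0−h0·(2M0+M1)/6=14675/2091
seg 1: a=5, c=M1/2=-2110/697, d=(M2−M1)/(6·3)=11399/18819, b=Δ1−h1·(2M1+M2)/6=2015/2091
seg 2: a=-3, c=M2/2=5069/2091, d=(M3−M2)/(6·3)=-10651/18819, b=Δ2−h2·(2M2+M3)/6=-104/123
seg 3: a=1, c=M3/2=-5582/2091, d=(M4−M3)/(6·1)=872/697, b=Δ3−h3·(2M3+M4)/6=-3307/2091
seg 4: a=-2, c=M4/2=2266/2091, d=(M5−M4)/(6·3)=-2266/18819, b=Δ4−h4·(2M4+M5)/6=-6623/2091
t_q=23/4 → seg 2, τ=3/4; S=-3+-104/123·τ+5069/2091·τ²+-10651/18819·τ³=-111935/44608

  seg 0: a=-5 b=14675/2091 c=0 d=-1055/2091
  seg 1: a=5 b=2015/2091 c=-2110/697 d=11399/18819
  seg 2: a=-3 b=-104/123 c=5069/2091 d=-10651/18819
  seg 3: a=1 b=-3307/2091 c=-5582/2091 d=872/697
  seg 4: a=-2 b=-6623/2091 c=2266/2091 d=-2266/18819
S(23/4) = -111935/44608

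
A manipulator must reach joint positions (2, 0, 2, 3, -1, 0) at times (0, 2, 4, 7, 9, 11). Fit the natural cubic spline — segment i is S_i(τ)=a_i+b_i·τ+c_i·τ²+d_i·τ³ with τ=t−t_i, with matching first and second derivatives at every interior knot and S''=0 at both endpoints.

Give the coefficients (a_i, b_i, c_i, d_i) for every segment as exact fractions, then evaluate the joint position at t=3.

Δ: Δ0=-1, Δ1=1, Δ2=1/3, Δ3=-2, Δ4=1/2
row 1: diag=8, rhs=12; c'=1/4, d'=3/2
row 2: denom=10−2·1/4=19/2; d'=(-4−2·3/2)/(19/2)=-14/19
row 3: denom=10−3·6/19=172/19; d'=(-14−3·-14/19)/(172/19)=-56/43
row 4: denom=8−2·19/86=325/43; d'=(15−2·-56/43)/(325/43)=757/325
back: M4=757/325
back: M3=-56/43−19/86·757/325=-1181/650
back: M2=-14/19−6/19·-1181/650=-53/325
back: M1=3/2−1/4·-53/325=2003/1300
M: M0=0, M1=2003/1300, M2=-53/325, M3=-1181/650, M4=757/325, M5=0
seg 0: a=2, c=M0/2=0, d=(M1−M0)/(6·2)=2003/15600, b=Δ0−h0·(2M0+M1)/6=-5903/3900
seg 1: a=0, c=M1/2=2003/2600, d=(M2−M1)/(6·2)=-443/3120, b=Δ1−h1·(2M1+M2)/6=53/1950
seg 2: a=2, c=M2/2=-53/650, d=(M3−M2)/(6·3)=-43/468, b=Δ2−h2·(2M2+M3)/6=5479/3900
seg 3: a=3, c=M3/2=-1181/1300, d=(M4−M3)/(6·2)=539/1560, b=Δ3−h3·(2M3+M4)/6=-1526/975
seg 4: a=-1, c=M4/2=757/650, d=(M5−M4)/(6·2)=-757/3900, b=Δ4−h4·(2M4+M5)/6=-2053/1950
t_q=3 → seg 1, τ=1; S=0+53/1950·τ+2003/2600·τ²+-443/3120·τ³=3409/5200

  seg 0: a=2 b=-5903/3900 c=0 d=2003/15600
  seg 1: a=0 b=53/1950 c=2003/2600 d=-443/3120
  seg 2: a=2 b=5479/3900 c=-53/650 d=-43/468
  seg 3: a=3 b=-1526/975 c=-1181/1300 d=539/1560
  seg 4: a=-1 b=-2053/1950 c=757/650 d=-757/3900
S(3) = 3409/5200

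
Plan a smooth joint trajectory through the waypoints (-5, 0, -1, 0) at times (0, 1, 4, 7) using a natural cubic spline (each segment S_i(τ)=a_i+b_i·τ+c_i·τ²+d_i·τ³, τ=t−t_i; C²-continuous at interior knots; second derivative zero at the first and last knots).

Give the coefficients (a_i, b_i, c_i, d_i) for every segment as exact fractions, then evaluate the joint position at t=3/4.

  seg 0: a=-5 b=167/29 c=0 d=-22/29
  seg 1: a=0 b=101/29 c=-66/29 d=262/783
  seg 2: a=-1 b=-33/29 c=64/87 d=-64/783
S(3/4) = -929/928

Δ: Δ0=5, Δ1=-1/3, Δ2=1/3
row 1: diag=8, rhs=-32; c'=3/8, d'=-4
row 2: denom=12−3·3/8=87/8; d'=(4−3·-4)/(87/8)=128/87
back: M2=128/87
back: M1=-4−3/8·128/87=-132/29
M: M0=0, M1=-132/29, M2=128/87, M3=0
seg 0: a=-5, c=M0/2=0, d=(M1−M0)/(6·1)=-22/29, b=Δ0−h0·(2M0+M1)/6=167/29
seg 1: a=0, c=M1/2=-66/29, d=(M2−M1)/(6·3)=262/783, b=Δ1−h1·(2M1+M2)/6=101/29
seg 2: a=-1, c=M2/2=64/87, d=(M3−M2)/(6·3)=-64/783, b=Δ2−h2·(2M2+M3)/6=-33/29
t_q=3/4 → seg 0, τ=3/4; S=-5+167/29·τ+0·τ²+-22/29·τ³=-929/928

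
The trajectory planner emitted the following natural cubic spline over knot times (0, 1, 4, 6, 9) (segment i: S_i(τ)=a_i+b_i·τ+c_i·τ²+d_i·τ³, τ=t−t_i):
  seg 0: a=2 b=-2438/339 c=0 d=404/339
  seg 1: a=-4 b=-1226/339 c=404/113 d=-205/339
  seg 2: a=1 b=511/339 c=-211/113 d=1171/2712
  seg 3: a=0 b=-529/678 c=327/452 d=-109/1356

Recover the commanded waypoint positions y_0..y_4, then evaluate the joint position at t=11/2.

y_0 = S_0(0) = a_0 = 2
y_1 = S_1(0) = a_1 = -4
y_2 = S_2(0) = a_2 = 1
y_3 = S_3(0) = a_3 = 0
y_4 = S_3(3) = 2
t_q=11/2 is in segment 2 (τ=3/2); S_2(τ)=3739/7232

y_0=2 y_1=-4 y_2=1 y_3=0 y_4=2
S(11/2) = 3739/7232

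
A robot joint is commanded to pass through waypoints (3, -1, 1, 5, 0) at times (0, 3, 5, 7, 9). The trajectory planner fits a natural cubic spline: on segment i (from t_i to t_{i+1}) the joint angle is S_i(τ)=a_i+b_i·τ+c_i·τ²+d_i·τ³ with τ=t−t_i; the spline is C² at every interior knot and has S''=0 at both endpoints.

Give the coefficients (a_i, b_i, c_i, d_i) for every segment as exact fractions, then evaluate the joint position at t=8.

Δ: Δ0=-4/3, Δ1=1, Δ2=2, Δ3=-5/2
row 1: diag=10, rhs=14; c'=1/5, d'=7/5
row 2: denom=8−2·1/5=38/5; d'=(6−2·7/5)/(38/5)=8/19
row 3: denom=8−2·5/19=142/19; d'=(-27−2·8/19)/(142/19)=-529/142
back: M3=-529/142
back: M2=8/19−5/19·-529/142=199/142
back: M1=7/5−1/5·199/142=159/142
M: M0=0, M1=159/142, M2=199/142, M3=-529/142, M4=0
seg 0: a=3, c=M0/2=0, d=(M1−M0)/(6·3)=53/852, b=Δ0−h0·(2M0+M1)/6=-1613/852
seg 1: a=-1, c=M1/2=159/284, d=(M2−M1)/(6·2)=5/213, b=Δ1−h1·(2M1+M2)/6=-91/426
seg 2: a=1, c=M2/2=199/284, d=(M3−M2)/(6·2)=-91/213, b=Δ2−h2·(2M2+M3)/6=983/426
seg 3: a=5, c=M3/2=-529/284, d=(M4−M3)/(6·2)=529/1704, b=Δ3−h3·(2M3+M4)/6=-7/426
t_q=8 → seg 3, τ=1; S=5+-7/426·τ+-529/284·τ²+529/1704·τ³=1949/568

  seg 0: a=3 b=-1613/852 c=0 d=53/852
  seg 1: a=-1 b=-91/426 c=159/284 d=5/213
  seg 2: a=1 b=983/426 c=199/284 d=-91/213
  seg 3: a=5 b=-7/426 c=-529/284 d=529/1704
S(8) = 1949/568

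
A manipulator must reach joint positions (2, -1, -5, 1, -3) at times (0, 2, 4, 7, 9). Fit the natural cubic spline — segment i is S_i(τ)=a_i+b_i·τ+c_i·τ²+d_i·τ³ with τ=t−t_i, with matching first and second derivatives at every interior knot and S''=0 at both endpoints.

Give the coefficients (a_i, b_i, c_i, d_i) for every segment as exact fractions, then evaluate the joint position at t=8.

  seg 0: a=2 b=-733/688 c=0 d=-299/2752
  seg 1: a=-1 b=-815/344 c=-897/1376 d=1151/2752
  seg 2: a=-5 b=29/688 c=639/344 d=-829/2064
  seg 3: a=1 b=59/172 c=-1209/688 d=403/1376
S(8) = -167/1376

Δ: Δ0=-3/2, Δ1=-2, Δ2=2, Δ3=-2
row 1: diag=8, rhs=-3; c'=1/4, d'=-3/8
row 2: denom=10−2·1/4=19/2; d'=(24−2·-3/8)/(19/2)=99/38
row 3: denom=10−3·6/19=172/19; d'=(-24−3·99/38)/(172/19)=-1209/344
back: M3=-1209/344
back: M2=99/38−6/19·-1209/344=639/172
back: M1=-3/8−1/4·639/172=-897/688
M: M0=0, M1=-897/688, M2=639/172, M3=-1209/344, M4=0
seg 0: a=2, c=M0/2=0, d=(M1−M0)/(6·2)=-299/2752, b=Δ0−h0·(2M0+M1)/6=-733/688
seg 1: a=-1, c=M1/2=-897/1376, d=(M2−M1)/(6·2)=1151/2752, b=Δ1−h1·(2M1+M2)/6=-815/344
seg 2: a=-5, c=M2/2=639/344, d=(M3−M2)/(6·3)=-829/2064, b=Δ2−h2·(2M2+M3)/6=29/688
seg 3: a=1, c=M3/2=-1209/688, d=(M4−M3)/(6·2)=403/1376, b=Δ3−h3·(2M3+M4)/6=59/172
t_q=8 → seg 3, τ=1; S=1+59/172·τ+-1209/688·τ²+403/1376·τ³=-167/1376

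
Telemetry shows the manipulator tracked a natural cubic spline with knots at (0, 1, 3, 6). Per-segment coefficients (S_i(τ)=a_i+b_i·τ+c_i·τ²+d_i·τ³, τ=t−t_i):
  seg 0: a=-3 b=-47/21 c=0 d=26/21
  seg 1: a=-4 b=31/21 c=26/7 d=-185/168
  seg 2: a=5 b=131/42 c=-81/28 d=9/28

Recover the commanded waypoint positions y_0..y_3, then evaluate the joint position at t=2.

y_0=-3 y_1=-4 y_2=5 y_3=-3
S(2) = 5/56

y_0 = S_0(0) = a_0 = -3
y_1 = S_1(0) = a_1 = -4
y_2 = S_2(0) = a_2 = 5
y_3 = S_2(3) = -3
t_q=2 is in segment 1 (τ=1); S_1(τ)=5/56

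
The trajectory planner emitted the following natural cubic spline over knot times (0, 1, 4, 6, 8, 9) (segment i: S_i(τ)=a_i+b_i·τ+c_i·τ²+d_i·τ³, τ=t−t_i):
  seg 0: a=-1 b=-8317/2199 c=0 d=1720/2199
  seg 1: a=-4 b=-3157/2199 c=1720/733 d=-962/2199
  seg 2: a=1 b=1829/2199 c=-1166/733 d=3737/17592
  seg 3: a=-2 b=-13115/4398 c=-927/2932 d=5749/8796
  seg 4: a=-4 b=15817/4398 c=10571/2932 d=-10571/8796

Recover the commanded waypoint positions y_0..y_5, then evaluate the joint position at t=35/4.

y_0=-1 y_1=-4 y_2=1 y_3=-2 y_4=-4 y_5=2
S(35/4) = 40969/187648

y_0 = S_0(0) = a_0 = -1
y_1 = S_1(0) = a_1 = -4
y_2 = S_2(0) = a_2 = 1
y_3 = S_3(0) = a_3 = -2
y_4 = S_4(0) = a_4 = -4
y_5 = S_4(1) = 2
t_q=35/4 is in segment 4 (τ=3/4); S_4(τ)=40969/187648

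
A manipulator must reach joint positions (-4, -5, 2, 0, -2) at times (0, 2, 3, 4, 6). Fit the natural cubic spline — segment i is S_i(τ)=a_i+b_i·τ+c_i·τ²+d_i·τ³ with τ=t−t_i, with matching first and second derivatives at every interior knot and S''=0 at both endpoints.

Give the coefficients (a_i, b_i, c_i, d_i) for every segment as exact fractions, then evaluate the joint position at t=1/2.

  seg 0: a=-4 b=-521/132 c=0 d=455/528
  seg 1: a=-5 b=211/33 c=455/88 d=-1205/264
  seg 2: a=2 b=73/24 c=-375/44 d=919/264
  seg 3: a=0 b=-235/66 c=169/88 d=-169/528
S(1/2) = -8259/1408

Δ: Δ0=-1/2, Δ1=7, Δ2=-2, Δ3=-1
row 1: diag=6, rhs=45; c'=1/6, d'=15/2
row 2: denom=4−1·1/6=23/6; d'=(-54−1·15/2)/(23/6)=-369/23
row 3: denom=6−1·6/23=132/23; d'=(6−1·-369/23)/(132/23)=169/44
back: M3=169/44
back: M2=-369/23−6/23·169/44=-375/22
back: M1=15/2−1/6·-375/22=455/44
M: M0=0, M1=455/44, M2=-375/22, M3=169/44, M4=0
seg 0: a=-4, c=M0/2=0, d=(M1−M0)/(6·2)=455/528, b=Δ0−h0·(2M0+M1)/6=-521/132
seg 1: a=-5, c=M1/2=455/88, d=(M2−M1)/(6·1)=-1205/264, b=Δ1−h1·(2M1+M2)/6=211/33
seg 2: a=2, c=M2/2=-375/44, d=(M3−M2)/(6·1)=919/264, b=Δ2−h2·(2M2+M3)/6=73/24
seg 3: a=0, c=M3/2=169/88, d=(M4−M3)/(6·2)=-169/528, b=Δ3−h3·(2M3+M4)/6=-235/66
t_q=1/2 → seg 0, τ=1/2; S=-4+-521/132·τ+0·τ²+455/528·τ³=-8259/1408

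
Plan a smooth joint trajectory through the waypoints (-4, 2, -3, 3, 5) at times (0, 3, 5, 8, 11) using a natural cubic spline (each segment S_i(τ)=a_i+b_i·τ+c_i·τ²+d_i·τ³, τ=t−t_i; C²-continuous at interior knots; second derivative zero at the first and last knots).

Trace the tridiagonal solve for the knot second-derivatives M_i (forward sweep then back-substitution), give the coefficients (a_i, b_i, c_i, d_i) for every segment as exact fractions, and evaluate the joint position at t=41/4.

Δ: Δ0=2, Δ1=-5/2, Δ2=2, Δ3=2/3
row 1: diag=10, rhs=-27; c'=1/5, d'=-27/10
row 2: denom=10−2·1/5=48/5; d'=(27−2·-27/10)/(48/5)=27/8
row 3: denom=12−3·5/16=177/16; d'=(-8−3·27/8)/(177/16)=-290/177
back: M3=-290/177
back: M2=27/8−5/16·-290/177=688/177
back: M1=-27/10−1/5·688/177=-1231/354
M: M0=0, M1=-1231/354, M2=688/177, M3=-290/177, M4=0
seg 0: a=-4, c=M0/2=0, d=(M1−M0)/(6·3)=-1231/6372, b=Δ0−h0·(2M0+M1)/6=2647/708
seg 1: a=2, c=M1/2=-1231/708, d=(M2−M1)/(6·2)=869/1416, b=Δ1−h1·(2M1+M2)/6=-523/354
seg 2: a=-3, c=M2/2=344/177, d=(M3−M2)/(6·3)=-163/531, b=Δ2−h2·(2M2+M3)/6=-63/59
seg 3: a=3, c=M3/2=-145/177, d=(M4−M3)/(6·3)=145/1593, b=Δ3−h3·(2M3+M4)/6=136/59
t_q=41/4 → seg 3, τ=9/4; S=3+136/59·τ+-145/177·τ²+145/1593·τ³=19167/3776

  seg 0: a=-4 b=2647/708 c=0 d=-1231/6372
  seg 1: a=2 b=-523/354 c=-1231/708 d=869/1416
  seg 2: a=-3 b=-63/59 c=344/177 d=-163/531
  seg 3: a=3 b=136/59 c=-145/177 d=145/1593
S(41/4) = 19167/3776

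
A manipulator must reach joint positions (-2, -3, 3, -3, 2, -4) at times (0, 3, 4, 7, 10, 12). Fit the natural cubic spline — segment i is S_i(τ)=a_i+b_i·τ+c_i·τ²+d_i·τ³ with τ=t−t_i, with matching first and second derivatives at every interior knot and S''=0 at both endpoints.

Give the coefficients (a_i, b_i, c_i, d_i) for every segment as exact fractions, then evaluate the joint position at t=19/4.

  seg 0: a=-2 b=-6791/2091 c=0 d=6094/18819
  seg 1: a=-3 b=11491/2091 c=6094/2091 d=-5039/2091
  seg 2: a=3 b=2854/697 c=-9023/2091 d=4775/6273
  seg 3: a=-3 b=-51/41 c=5302/2091 d=-9820/18819
  seg 4: a=2 b=-83/697 c=-1506/697 d=251/697
S(19/4) = 176865/44608

Δ: Δ0=-1/3, Δ1=6, Δ2=-2, Δ3=5/3, Δ4=-3
row 1: diag=8, rhs=38; c'=1/8, d'=19/4
row 2: denom=8−1·1/8=63/8; d'=(-48−1·19/4)/(63/8)=-422/63
row 3: denom=12−3·8/21=76/7; d'=(22−3·-422/63)/(76/7)=221/57
row 4: denom=10−3·21/76=697/76; d'=(-28−3·221/57)/(697/76)=-3012/697
back: M4=-3012/697
back: M3=221/57−21/76·-3012/697=10604/2091
back: M2=-422/63−8/21·10604/2091=-18046/2091
back: M1=19/4−1/8·-18046/2091=12188/2091
M: M0=0, M1=12188/2091, M2=-18046/2091, M3=10604/2091, M4=-3012/697, M5=0
seg 0: a=-2, c=M0/2=0, d=(M1−M0)/(6·3)=6094/18819, b=Δ0−h0·(2M0+M1)/6=-6791/2091
seg 1: a=-3, c=M1/2=6094/2091, d=(M2−M1)/(6·1)=-5039/2091, b=Δ1−h1·(2M1+M2)/6=11491/2091
seg 2: a=3, c=M2/2=-9023/2091, d=(M3−M2)/(6·3)=4775/6273, b=Δ2−h2·(2M2+M3)/6=2854/697
seg 3: a=-3, c=M3/2=5302/2091, d=(M4−M3)/(6·3)=-9820/18819, b=Δ3−h3·(2M3+M4)/6=-51/41
seg 4: a=2, c=M4/2=-1506/697, d=(M5−M4)/(6·2)=251/697, b=Δ4−h4·(2M4+M5)/6=-83/697
t_q=19/4 → seg 2, τ=3/4; S=3+2854/697·τ+-9023/2091·τ²+4775/6273·τ³=176865/44608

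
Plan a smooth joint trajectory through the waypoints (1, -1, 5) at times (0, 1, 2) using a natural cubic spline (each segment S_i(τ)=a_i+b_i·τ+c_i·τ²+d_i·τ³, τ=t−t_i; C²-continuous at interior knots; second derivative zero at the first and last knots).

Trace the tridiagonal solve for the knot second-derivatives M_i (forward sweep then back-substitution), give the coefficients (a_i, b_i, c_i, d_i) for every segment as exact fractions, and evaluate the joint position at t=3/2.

Δ: Δ0=-2, Δ1=6
row 1: diag=4, rhs=48; c'=1/4, d'=12
back: M1=12
M: M0=0, M1=12, M2=0
seg 0: a=1, c=M0/2=0, d=(M1−M0)/(6·1)=2, b=Δ0−h0·(2M0+M1)/6=-4
seg 1: a=-1, c=M1/2=6, d=(M2−M1)/(6·1)=-2, b=Δ1−h1·(2M1+M2)/6=2
t_q=3/2 → seg 1, τ=1/2; S=-1+2·τ+6·τ²+-2·τ³=5/4

  seg 0: a=1 b=-4 c=0 d=2
  seg 1: a=-1 b=2 c=6 d=-2
S(3/2) = 5/4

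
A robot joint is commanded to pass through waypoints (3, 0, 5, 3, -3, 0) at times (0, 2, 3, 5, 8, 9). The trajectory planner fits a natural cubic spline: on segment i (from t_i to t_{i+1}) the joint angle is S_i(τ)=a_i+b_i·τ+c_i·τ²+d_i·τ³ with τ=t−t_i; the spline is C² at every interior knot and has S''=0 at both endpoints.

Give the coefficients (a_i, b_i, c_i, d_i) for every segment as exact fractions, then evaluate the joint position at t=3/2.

  seg 0: a=3 b=-18643/4586 c=0 d=2941/4586
  seg 1: a=0 b=16649/4586 c=8823/2293 d=-11365/4586
  seg 2: a=5 b=8923/2293 c=-16449/4586 d=5233/9172
  seg 3: a=3 b=-8276/2293 c=-375/2293 d=535/2293
  seg 4: a=-3 b=3919/2293 c=4440/2293 d=-1480/2293
S(3/2) = -34245/36688

Δ: Δ0=-3/2, Δ1=5, Δ2=-1, Δ3=-2, Δ4=3
row 1: diag=6, rhs=39; c'=1/6, d'=13/2
row 2: denom=6−1·1/6=35/6; d'=(-36−1·13/2)/(35/6)=-51/7
row 3: denom=10−2·12/35=326/35; d'=(-6−2·-51/7)/(326/35)=150/163
row 4: denom=8−3·105/326=2293/326; d'=(30−3·150/163)/(2293/326)=8880/2293
back: M4=8880/2293
back: M3=150/163−105/326·8880/2293=-750/2293
back: M2=-51/7−12/35·-750/2293=-16449/2293
back: M1=13/2−1/6·-16449/2293=17646/2293
M: M0=0, M1=17646/2293, M2=-16449/2293, M3=-750/2293, M4=8880/2293, M5=0
seg 0: a=3, c=M0/2=0, d=(M1−M0)/(6·2)=2941/4586, b=Δ0−h0·(2M0+M1)/6=-18643/4586
seg 1: a=0, c=M1/2=8823/2293, d=(M2−M1)/(6·1)=-11365/4586, b=Δ1−h1·(2M1+M2)/6=16649/4586
seg 2: a=5, c=M2/2=-16449/4586, d=(M3−M2)/(6·2)=5233/9172, b=Δ2−h2·(2M2+M3)/6=8923/2293
seg 3: a=3, c=M3/2=-375/2293, d=(M4−M3)/(6·3)=535/2293, b=Δ3−h3·(2M3+M4)/6=-8276/2293
seg 4: a=-3, c=M4/2=4440/2293, d=(M5−M4)/(6·1)=-1480/2293, b=Δ4−h4·(2M4+M5)/6=3919/2293
t_q=3/2 → seg 0, τ=3/2; S=3+-18643/4586·τ+0·τ²+2941/4586·τ³=-34245/36688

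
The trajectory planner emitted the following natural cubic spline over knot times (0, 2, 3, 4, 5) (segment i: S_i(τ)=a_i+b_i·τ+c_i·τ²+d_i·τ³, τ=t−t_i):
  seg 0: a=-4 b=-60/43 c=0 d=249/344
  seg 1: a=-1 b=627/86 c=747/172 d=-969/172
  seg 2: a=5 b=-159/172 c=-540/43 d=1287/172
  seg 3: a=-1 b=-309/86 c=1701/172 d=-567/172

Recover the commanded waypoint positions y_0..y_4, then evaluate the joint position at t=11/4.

y_0 = S_0(0) = a_0 = -4
y_1 = S_1(0) = a_1 = -1
y_2 = S_2(0) = a_2 = 5
y_3 = S_3(0) = a_3 = -1
y_4 = S_3(1) = 2
t_q=11/4 is in segment 1 (τ=3/4); S_1(τ)=49913/11008

y_0=-4 y_1=-1 y_2=5 y_3=-1 y_4=2
S(11/4) = 49913/11008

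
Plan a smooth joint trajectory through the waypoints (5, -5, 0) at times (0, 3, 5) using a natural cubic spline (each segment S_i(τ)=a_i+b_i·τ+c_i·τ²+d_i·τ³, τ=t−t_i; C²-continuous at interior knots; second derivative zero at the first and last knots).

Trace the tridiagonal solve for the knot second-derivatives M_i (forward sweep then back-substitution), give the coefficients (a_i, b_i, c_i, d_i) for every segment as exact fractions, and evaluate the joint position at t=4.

  seg 0: a=5 b=-61/12 c=0 d=7/36
  seg 1: a=-5 b=1/6 c=7/4 d=-7/24
S(4) = -27/8

Δ: Δ0=-10/3, Δ1=5/2
row 1: diag=10, rhs=35; c'=1/5, d'=7/2
back: M1=7/2
M: M0=0, M1=7/2, M2=0
seg 0: a=5, c=M0/2=0, d=(M1−M0)/(6·3)=7/36, b=Δ0−h0·(2M0+M1)/6=-61/12
seg 1: a=-5, c=M1/2=7/4, d=(M2−M1)/(6·2)=-7/24, b=Δ1−h1·(2M1+M2)/6=1/6
t_q=4 → seg 1, τ=1; S=-5+1/6·τ+7/4·τ²+-7/24·τ³=-27/8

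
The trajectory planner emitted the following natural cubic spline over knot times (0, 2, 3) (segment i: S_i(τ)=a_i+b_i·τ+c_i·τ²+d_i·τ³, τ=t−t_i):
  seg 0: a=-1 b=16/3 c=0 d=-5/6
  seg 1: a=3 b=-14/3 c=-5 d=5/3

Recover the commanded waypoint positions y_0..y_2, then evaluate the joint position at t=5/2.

y_0=-1 y_1=3 y_2=-5
S(5/2) = -3/8

y_0 = S_0(0) = a_0 = -1
y_1 = S_1(0) = a_1 = 3
y_2 = S_1(1) = -5
t_q=5/2 is in segment 1 (τ=1/2); S_1(τ)=-3/8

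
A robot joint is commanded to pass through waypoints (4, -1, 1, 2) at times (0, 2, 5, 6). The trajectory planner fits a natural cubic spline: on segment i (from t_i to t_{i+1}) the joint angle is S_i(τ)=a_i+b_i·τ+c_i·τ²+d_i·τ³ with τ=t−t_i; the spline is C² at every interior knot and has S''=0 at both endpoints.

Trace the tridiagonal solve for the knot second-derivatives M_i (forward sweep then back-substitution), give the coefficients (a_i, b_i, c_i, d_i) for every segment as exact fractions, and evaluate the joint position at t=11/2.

Δ: Δ0=-5/2, Δ1=2/3, Δ2=1
row 1: diag=10, rhs=19; c'=3/10, d'=19/10
row 2: denom=8−3·3/10=71/10; d'=(2−3·19/10)/(71/10)=-37/71
back: M2=-37/71
back: M1=19/10−3/10·-37/71=146/71
M: M0=0, M1=146/71, M2=-37/71, M3=0
seg 0: a=4, c=M0/2=0, d=(M1−M0)/(6·2)=73/426, b=Δ0−h0·(2M0+M1)/6=-1357/426
seg 1: a=-1, c=M1/2=73/71, d=(M2−M1)/(6·3)=-61/426, b=Δ1−h1·(2M1+M2)/6=-481/426
seg 2: a=1, c=M2/2=-37/142, d=(M3−M2)/(6·1)=37/426, b=Δ2−h2·(2M2+M3)/6=250/213
t_q=11/2 → seg 2, τ=1/2; S=1+250/213·τ+-37/142·τ²+37/426·τ³=1741/1136

  seg 0: a=4 b=-1357/426 c=0 d=73/426
  seg 1: a=-1 b=-481/426 c=73/71 d=-61/426
  seg 2: a=1 b=250/213 c=-37/142 d=37/426
S(11/2) = 1741/1136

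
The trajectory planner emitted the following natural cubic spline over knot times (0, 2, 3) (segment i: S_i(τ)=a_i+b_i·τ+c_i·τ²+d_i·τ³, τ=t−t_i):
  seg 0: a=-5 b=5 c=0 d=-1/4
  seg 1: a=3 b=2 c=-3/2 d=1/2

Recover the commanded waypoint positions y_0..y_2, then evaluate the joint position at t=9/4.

y_0 = S_0(0) = a_0 = -5
y_1 = S_1(0) = a_1 = 3
y_2 = S_1(1) = 4
t_q=9/4 is in segment 1 (τ=1/4); S_1(τ)=437/128

y_0=-5 y_1=3 y_2=4
S(9/4) = 437/128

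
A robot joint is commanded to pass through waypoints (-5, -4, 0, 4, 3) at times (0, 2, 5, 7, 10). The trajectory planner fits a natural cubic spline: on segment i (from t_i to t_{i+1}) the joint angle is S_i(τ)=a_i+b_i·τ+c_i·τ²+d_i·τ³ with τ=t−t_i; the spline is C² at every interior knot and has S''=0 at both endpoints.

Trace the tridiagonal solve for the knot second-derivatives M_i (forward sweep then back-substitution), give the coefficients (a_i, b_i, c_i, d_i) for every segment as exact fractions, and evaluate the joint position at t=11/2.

Δ: Δ0=1/2, Δ1=4/3, Δ2=2, Δ3=-1/3
row 1: diag=10, rhs=5; c'=3/10, d'=1/2
row 2: denom=10−3·3/10=91/10; d'=(4−3·1/2)/(91/10)=25/91
row 3: denom=10−2·20/91=870/91; d'=(-14−2·25/91)/(870/91)=-662/435
back: M3=-662/435
back: M2=25/91−20/91·-662/435=53/87
back: M1=1/2−3/10·53/87=46/145
M: M0=0, M1=46/145, M2=53/87, M3=-662/435, M4=0
seg 0: a=-5, c=M0/2=0, d=(M1−M0)/(6·2)=23/870, b=Δ0−h0·(2M0+M1)/6=343/870
seg 1: a=-4, c=M1/2=23/145, d=(M2−M1)/(6·3)=127/7830, b=Δ1−h1·(2M1+M2)/6=619/870
seg 2: a=0, c=M2/2=53/174, d=(M3−M2)/(6·2)=-103/580, b=Δ2−h2·(2M2+M3)/6=914/435
seg 3: a=4, c=M3/2=-331/435, d=(M4−M3)/(6·3)=331/3915, b=Δ3−h3·(2M3+M4)/6=517/435
t_q=11/2 → seg 2, τ=1/2; S=0+914/435·τ+53/174·τ²+-103/580·τ³=1025/928

  seg 0: a=-5 b=343/870 c=0 d=23/870
  seg 1: a=-4 b=619/870 c=23/145 d=127/7830
  seg 2: a=0 b=914/435 c=53/174 d=-103/580
  seg 3: a=4 b=517/435 c=-331/435 d=331/3915
S(11/2) = 1025/928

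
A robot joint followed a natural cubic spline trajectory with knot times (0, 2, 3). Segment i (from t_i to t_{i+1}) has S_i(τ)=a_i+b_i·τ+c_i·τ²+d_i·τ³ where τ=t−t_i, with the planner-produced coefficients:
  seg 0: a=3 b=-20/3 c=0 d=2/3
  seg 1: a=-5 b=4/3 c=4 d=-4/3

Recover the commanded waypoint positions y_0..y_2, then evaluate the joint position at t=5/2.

y_0=3 y_1=-5 y_2=-1
S(5/2) = -7/2

y_0 = S_0(0) = a_0 = 3
y_1 = S_1(0) = a_1 = -5
y_2 = S_1(1) = -1
t_q=5/2 is in segment 1 (τ=1/2); S_1(τ)=-7/2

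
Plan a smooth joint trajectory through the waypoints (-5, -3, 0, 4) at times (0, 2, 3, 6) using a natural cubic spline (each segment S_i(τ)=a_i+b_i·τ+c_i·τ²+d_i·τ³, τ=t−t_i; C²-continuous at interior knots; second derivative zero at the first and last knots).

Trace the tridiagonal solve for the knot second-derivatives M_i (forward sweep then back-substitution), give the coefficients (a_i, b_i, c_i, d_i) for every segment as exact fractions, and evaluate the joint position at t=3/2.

Δ: Δ0=1, Δ1=3, Δ2=4/3
row 1: diag=6, rhs=12; c'=1/6, d'=2
row 2: denom=8−1·1/6=47/6; d'=(-10−1·2)/(47/6)=-72/47
back: M2=-72/47
back: M1=2−1/6·-72/47=106/47
M: M0=0, M1=106/47, M2=-72/47, M3=0
seg 0: a=-5, c=M0/2=0, d=(M1−M0)/(6·2)=53/282, b=Δ0−h0·(2M0+M1)/6=35/141
seg 1: a=-3, c=M1/2=53/47, d=(M2−M1)/(6·1)=-89/141, b=Δ1−h1·(2M1+M2)/6=353/141
seg 2: a=0, c=M2/2=-36/47, d=(M3−M2)/(6·3)=4/47, b=Δ2−h2·(2M2+M3)/6=404/141
t_q=3/2 → seg 0, τ=3/2; S=-5+35/141·τ+0·τ²+53/282·τ³=-3003/752

  seg 0: a=-5 b=35/141 c=0 d=53/282
  seg 1: a=-3 b=353/141 c=53/47 d=-89/141
  seg 2: a=0 b=404/141 c=-36/47 d=4/47
S(3/2) = -3003/752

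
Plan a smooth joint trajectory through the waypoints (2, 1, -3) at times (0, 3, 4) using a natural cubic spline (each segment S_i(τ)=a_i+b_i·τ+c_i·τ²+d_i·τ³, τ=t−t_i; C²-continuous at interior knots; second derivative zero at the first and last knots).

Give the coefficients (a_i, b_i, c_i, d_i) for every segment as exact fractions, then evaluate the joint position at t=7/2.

  seg 0: a=2 b=25/24 c=0 d=-11/72
  seg 1: a=1 b=-37/12 c=-11/8 d=11/24
S(7/2) = -53/64

Δ: Δ0=-1/3, Δ1=-4
row 1: diag=8, rhs=-22; c'=1/8, d'=-11/4
back: M1=-11/4
M: M0=0, M1=-11/4, M2=0
seg 0: a=2, c=M0/2=0, d=(M1−M0)/(6·3)=-11/72, b=Δ0−h0·(2M0+M1)/6=25/24
seg 1: a=1, c=M1/2=-11/8, d=(M2−M1)/(6·1)=11/24, b=Δ1−h1·(2M1+M2)/6=-37/12
t_q=7/2 → seg 1, τ=1/2; S=1+-37/12·τ+-11/8·τ²+11/24·τ³=-53/64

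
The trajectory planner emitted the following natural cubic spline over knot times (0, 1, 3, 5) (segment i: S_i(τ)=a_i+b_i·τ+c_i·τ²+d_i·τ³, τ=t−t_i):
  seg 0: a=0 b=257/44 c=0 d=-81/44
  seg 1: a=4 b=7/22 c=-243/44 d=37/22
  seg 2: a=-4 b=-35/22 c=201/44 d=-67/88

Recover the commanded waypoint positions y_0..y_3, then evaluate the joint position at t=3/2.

y_0=0 y_1=4 y_2=-4 y_3=5
S(3/2) = 263/88

y_0 = S_0(0) = a_0 = 0
y_1 = S_1(0) = a_1 = 4
y_2 = S_2(0) = a_2 = -4
y_3 = S_2(2) = 5
t_q=3/2 is in segment 1 (τ=1/2); S_1(τ)=263/88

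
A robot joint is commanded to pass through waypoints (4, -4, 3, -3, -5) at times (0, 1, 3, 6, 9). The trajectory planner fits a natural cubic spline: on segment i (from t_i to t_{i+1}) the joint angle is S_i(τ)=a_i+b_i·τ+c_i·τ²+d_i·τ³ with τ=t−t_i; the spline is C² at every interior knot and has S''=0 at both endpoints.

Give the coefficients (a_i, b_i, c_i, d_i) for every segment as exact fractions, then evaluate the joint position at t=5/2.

Δ: Δ0=-8, Δ1=7/2, Δ2=-2, Δ3=-2/3
row 1: diag=6, rhs=69; c'=1/3, d'=23/2
row 2: denom=10−2·1/3=28/3; d'=(-33−2·23/2)/(28/3)=-6
row 3: denom=12−3·9/28=309/28; d'=(8−3·-6)/(309/28)=728/309
back: M3=728/309
back: M2=-6−9/28·728/309=-696/103
back: M1=23/2−1/3·-696/103=2833/206
M: M0=0, M1=2833/206, M2=-696/103, M3=728/309, M4=0
seg 0: a=4, c=M0/2=0, d=(M1−M0)/(6·1)=2833/1236, b=Δ0−h0·(2M0+M1)/6=-12721/1236
seg 1: a=-4, c=M1/2=2833/412, d=(M2−M1)/(6·2)=-4225/2472, b=Δ1−h1·(2M1+M2)/6=-2111/618
seg 2: a=3, c=M2/2=-348/103, d=(M3−M2)/(6·3)=1408/2781, b=Δ2−h2·(2M2+M3)/6=1106/309
seg 3: a=-3, c=M3/2=364/309, d=(M4−M3)/(6·3)=-364/2781, b=Δ3−h3·(2M3+M4)/6=-934/309
t_q=5/2 → seg 1, τ=3/2; S=-4+-2111/618·τ+2833/412·τ²+-4225/2472·τ³=3819/6592

  seg 0: a=4 b=-12721/1236 c=0 d=2833/1236
  seg 1: a=-4 b=-2111/618 c=2833/412 d=-4225/2472
  seg 2: a=3 b=1106/309 c=-348/103 d=1408/2781
  seg 3: a=-3 b=-934/309 c=364/309 d=-364/2781
S(5/2) = 3819/6592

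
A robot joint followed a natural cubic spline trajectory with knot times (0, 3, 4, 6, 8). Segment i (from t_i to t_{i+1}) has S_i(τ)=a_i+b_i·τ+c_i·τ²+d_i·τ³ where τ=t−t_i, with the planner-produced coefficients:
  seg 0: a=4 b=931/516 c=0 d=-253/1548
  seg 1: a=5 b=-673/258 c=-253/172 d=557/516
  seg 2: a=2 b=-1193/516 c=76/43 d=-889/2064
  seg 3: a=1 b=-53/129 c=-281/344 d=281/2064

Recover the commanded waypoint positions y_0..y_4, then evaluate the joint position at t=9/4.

y_0 = S_0(0) = a_0 = 4
y_1 = S_1(0) = a_1 = 5
y_2 = S_2(0) = a_2 = 2
y_3 = S_3(0) = a_3 = 1
y_4 = S_3(2) = -2
t_q=9/4 is in segment 0 (τ=9/4); S_0(τ)=68227/11008

y_0=4 y_1=5 y_2=2 y_3=1 y_4=-2
S(9/4) = 68227/11008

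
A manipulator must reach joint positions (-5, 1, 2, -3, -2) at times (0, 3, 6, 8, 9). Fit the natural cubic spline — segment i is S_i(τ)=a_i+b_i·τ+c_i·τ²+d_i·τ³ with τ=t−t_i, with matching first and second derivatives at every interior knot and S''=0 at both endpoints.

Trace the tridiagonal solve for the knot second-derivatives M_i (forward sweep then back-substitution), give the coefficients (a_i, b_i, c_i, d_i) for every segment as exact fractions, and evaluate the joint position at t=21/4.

  seg 0: a=-5 b=650/309 c=0 d=-32/2781
  seg 1: a=1 b=554/309 c=-32/309 d=-355/2781
  seg 2: a=2 b=-703/309 c=-129/103 d=1409/2472
  seg 3: a=-3 b=-275/618 c=893/412 d=-893/1236
S(21/4) = 20143/6592

Δ: Δ0=2, Δ1=1/3, Δ2=-5/2, Δ3=1
row 1: diag=12, rhs=-10; c'=1/4, d'=-5/6
row 2: denom=10−3·1/4=37/4; d'=(-17−3·-5/6)/(37/4)=-58/37
row 3: denom=6−2·8/37=206/37; d'=(21−2·-58/37)/(206/37)=893/206
back: M3=893/206
back: M2=-58/37−8/37·893/206=-258/103
back: M1=-5/6−1/4·-258/103=-64/309
M: M0=0, M1=-64/309, M2=-258/103, M3=893/206, M4=0
seg 0: a=-5, c=M0/2=0, d=(M1−M0)/(6·3)=-32/2781, b=Δ0−h0·(2M0+M1)/6=650/309
seg 1: a=1, c=M1/2=-32/309, d=(M2−M1)/(6·3)=-355/2781, b=Δ1−h1·(2M1+M2)/6=554/309
seg 2: a=2, c=M2/2=-129/103, d=(M3−M2)/(6·2)=1409/2472, b=Δ2−h2·(2M2+M3)/6=-703/309
seg 3: a=-3, c=M3/2=893/412, d=(M4−M3)/(6·1)=-893/1236, b=Δ3−h3·(2M3+M4)/6=-275/618
t_q=21/4 → seg 1, τ=9/4; S=1+554/309·τ+-32/309·τ²+-355/2781·τ³=20143/6592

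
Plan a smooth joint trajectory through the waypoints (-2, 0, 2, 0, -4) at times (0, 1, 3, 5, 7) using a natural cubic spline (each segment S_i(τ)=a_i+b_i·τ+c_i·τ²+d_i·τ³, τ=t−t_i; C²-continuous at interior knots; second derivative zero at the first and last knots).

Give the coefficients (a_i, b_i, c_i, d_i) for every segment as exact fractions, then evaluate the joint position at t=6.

  seg 0: a=-2 b=86/41 c=0 d=-4/41
  seg 1: a=0 b=74/41 c=-12/41 d=-9/164
  seg 2: a=2 b=-1/41 c=-51/82 d=11/164
  seg 3: a=0 b=-70/41 c=-9/41 d=3/82
S(6) = -155/82

Δ: Δ0=2, Δ1=1, Δ2=-1, Δ3=-2
row 1: diag=6, rhs=-6; c'=1/3, d'=-1
row 2: denom=8−2·1/3=22/3; d'=(-12−2·-1)/(22/3)=-15/11
row 3: denom=8−2·3/11=82/11; d'=(-6−2·-15/11)/(82/11)=-18/41
back: M3=-18/41
back: M2=-15/11−3/11·-18/41=-51/41
back: M1=-1−1/3·-51/41=-24/41
M: M0=0, M1=-24/41, M2=-51/41, M3=-18/41, M4=0
seg 0: a=-2, c=M0/2=0, d=(M1−M0)/(6·1)=-4/41, b=Δ0−h0·(2M0+M1)/6=86/41
seg 1: a=0, c=M1/2=-12/41, d=(M2−M1)/(6·2)=-9/164, b=Δ1−h1·(2M1+M2)/6=74/41
seg 2: a=2, c=M2/2=-51/82, d=(M3−M2)/(6·2)=11/164, b=Δ2−h2·(2M2+M3)/6=-1/41
seg 3: a=0, c=M3/2=-9/41, d=(M4−M3)/(6·2)=3/82, b=Δ3−h3·(2M3+M4)/6=-70/41
t_q=6 → seg 3, τ=1; S=0+-70/41·τ+-9/41·τ²+3/82·τ³=-155/82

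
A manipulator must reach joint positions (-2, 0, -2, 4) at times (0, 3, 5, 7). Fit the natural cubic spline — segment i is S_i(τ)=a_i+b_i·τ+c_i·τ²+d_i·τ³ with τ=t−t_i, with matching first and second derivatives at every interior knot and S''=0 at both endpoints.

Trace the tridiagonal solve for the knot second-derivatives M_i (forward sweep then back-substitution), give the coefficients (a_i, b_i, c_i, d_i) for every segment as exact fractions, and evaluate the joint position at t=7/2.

Δ: Δ0=2/3, Δ1=-1, Δ2=3
row 1: diag=10, rhs=-10; c'=1/5, d'=-1
row 2: denom=8−2·1/5=38/5; d'=(24−2·-1)/(38/5)=65/19
back: M2=65/19
back: M1=-1−1/5·65/19=-32/19
M: M0=0, M1=-32/19, M2=65/19, M3=0
seg 0: a=-2, c=M0/2=0, d=(M1−M0)/(6·3)=-16/171, b=Δ0−h0·(2M0+M1)/6=86/57
seg 1: a=0, c=M1/2=-16/19, d=(M2−M1)/(6·2)=97/228, b=Δ1−h1·(2M1+M2)/6=-58/57
seg 2: a=-2, c=M2/2=65/38, d=(M3−M2)/(6·2)=-65/228, b=Δ2−h2·(2M2+M3)/6=41/57
t_q=7/2 → seg 1, τ=1/2; S=0+-58/57·τ+-16/19·τ²+97/228·τ³=-405/608

  seg 0: a=-2 b=86/57 c=0 d=-16/171
  seg 1: a=0 b=-58/57 c=-16/19 d=97/228
  seg 2: a=-2 b=41/57 c=65/38 d=-65/228
S(7/2) = -405/608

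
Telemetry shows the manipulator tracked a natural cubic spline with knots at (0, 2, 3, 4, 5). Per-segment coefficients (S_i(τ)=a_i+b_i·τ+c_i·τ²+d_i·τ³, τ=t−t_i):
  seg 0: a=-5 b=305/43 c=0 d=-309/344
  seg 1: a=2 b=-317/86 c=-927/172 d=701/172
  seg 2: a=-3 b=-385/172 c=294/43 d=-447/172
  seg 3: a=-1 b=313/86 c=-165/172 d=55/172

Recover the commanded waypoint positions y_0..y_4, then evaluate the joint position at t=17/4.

y_0 = S_0(0) = a_0 = -5
y_1 = S_1(0) = a_1 = 2
y_2 = S_2(0) = a_2 = -3
y_3 = S_3(0) = a_3 = -1
y_4 = S_3(1) = 2
t_q=17/4 is in segment 3 (τ=1/4); S_3(τ)=-1597/11008

y_0=-5 y_1=2 y_2=-3 y_3=-1 y_4=2
S(17/4) = -1597/11008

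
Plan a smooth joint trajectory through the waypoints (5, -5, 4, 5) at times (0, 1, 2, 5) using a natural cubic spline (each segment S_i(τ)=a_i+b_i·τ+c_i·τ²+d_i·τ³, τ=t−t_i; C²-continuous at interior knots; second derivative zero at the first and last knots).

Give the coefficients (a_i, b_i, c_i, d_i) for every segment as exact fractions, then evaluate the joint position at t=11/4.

Δ: Δ0=-10, Δ1=9, Δ2=1/3
row 1: diag=4, rhs=114; c'=1/4, d'=57/2
row 2: denom=8−1·1/4=31/4; d'=(-52−1·57/2)/(31/4)=-322/31
back: M2=-322/31
back: M1=57/2−1/4·-322/31=964/31
M: M0=0, M1=964/31, M2=-322/31, M3=0
seg 0: a=5, c=M0/2=0, d=(M1−M0)/(6·1)=482/93, b=Δ0−h0·(2M0+M1)/6=-1412/93
seg 1: a=-5, c=M1/2=482/31, d=(M2−M1)/(6·1)=-643/93, b=Δ1−h1·(2M1+M2)/6=34/93
seg 2: a=4, c=M2/2=-161/31, d=(M3−M2)/(6·3)=161/279, b=Δ2−h2·(2M2+M3)/6=997/93
t_q=11/4 → seg 2, τ=3/4; S=4+997/93·τ+-161/31·τ²+161/279·τ³=18575/1984

  seg 0: a=5 b=-1412/93 c=0 d=482/93
  seg 1: a=-5 b=34/93 c=482/31 d=-643/93
  seg 2: a=4 b=997/93 c=-161/31 d=161/279
S(11/4) = 18575/1984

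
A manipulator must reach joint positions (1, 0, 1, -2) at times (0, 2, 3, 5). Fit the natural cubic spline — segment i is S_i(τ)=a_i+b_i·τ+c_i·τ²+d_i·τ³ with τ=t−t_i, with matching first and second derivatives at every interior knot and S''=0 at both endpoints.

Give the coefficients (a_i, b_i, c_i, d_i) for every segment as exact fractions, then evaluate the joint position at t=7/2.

  seg 0: a=1 b=-81/70 c=0 d=23/140
  seg 1: a=0 b=57/70 c=69/70 d=-4/5
  seg 2: a=1 b=27/70 c=-99/70 d=33/140
S(7/2) = 139/160

Δ: Δ0=-1/2, Δ1=1, Δ2=-3/2
row 1: diag=6, rhs=9; c'=1/6, d'=3/2
row 2: denom=6−1·1/6=35/6; d'=(-15−1·3/2)/(35/6)=-99/35
back: M2=-99/35
back: M1=3/2−1/6·-99/35=69/35
M: M0=0, M1=69/35, M2=-99/35, M3=0
seg 0: a=1, c=M0/2=0, d=(M1−M0)/(6·2)=23/140, b=Δ0−h0·(2M0+M1)/6=-81/70
seg 1: a=0, c=M1/2=69/70, d=(M2−M1)/(6·1)=-4/5, b=Δ1−h1·(2M1+M2)/6=57/70
seg 2: a=1, c=M2/2=-99/70, d=(M3−M2)/(6·2)=33/140, b=Δ2−h2·(2M2+M3)/6=27/70
t_q=7/2 → seg 2, τ=1/2; S=1+27/70·τ+-99/70·τ²+33/140·τ³=139/160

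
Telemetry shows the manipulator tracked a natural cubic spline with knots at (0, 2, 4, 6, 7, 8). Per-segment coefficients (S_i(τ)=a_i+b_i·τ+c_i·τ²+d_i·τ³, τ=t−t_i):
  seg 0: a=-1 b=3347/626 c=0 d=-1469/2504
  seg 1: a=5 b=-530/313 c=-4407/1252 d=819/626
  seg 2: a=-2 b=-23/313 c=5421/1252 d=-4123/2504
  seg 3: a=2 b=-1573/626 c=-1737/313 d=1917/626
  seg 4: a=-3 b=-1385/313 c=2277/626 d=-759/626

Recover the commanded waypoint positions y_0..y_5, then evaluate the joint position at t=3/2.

y_0=-1 y_1=5 y_2=-2 y_3=2 y_4=-3 y_5=-5
S(3/2) = 100961/20032

y_0 = S_0(0) = a_0 = -1
y_1 = S_1(0) = a_1 = 5
y_2 = S_2(0) = a_2 = -2
y_3 = S_3(0) = a_3 = 2
y_4 = S_4(0) = a_4 = -3
y_5 = S_4(1) = -5
t_q=3/2 is in segment 0 (τ=3/2); S_0(τ)=100961/20032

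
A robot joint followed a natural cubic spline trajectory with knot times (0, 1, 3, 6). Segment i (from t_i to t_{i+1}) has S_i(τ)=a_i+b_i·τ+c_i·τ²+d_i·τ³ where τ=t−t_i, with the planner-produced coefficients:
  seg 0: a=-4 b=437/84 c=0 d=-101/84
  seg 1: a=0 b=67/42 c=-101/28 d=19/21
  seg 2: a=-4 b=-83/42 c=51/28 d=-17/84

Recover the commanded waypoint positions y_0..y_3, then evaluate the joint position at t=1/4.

y_0=-4 y_1=0 y_2=-4 y_3=1
S(1/4) = -4871/1792

y_0 = S_0(0) = a_0 = -4
y_1 = S_1(0) = a_1 = 0
y_2 = S_2(0) = a_2 = -4
y_3 = S_2(3) = 1
t_q=1/4 is in segment 0 (τ=1/4); S_0(τ)=-4871/1792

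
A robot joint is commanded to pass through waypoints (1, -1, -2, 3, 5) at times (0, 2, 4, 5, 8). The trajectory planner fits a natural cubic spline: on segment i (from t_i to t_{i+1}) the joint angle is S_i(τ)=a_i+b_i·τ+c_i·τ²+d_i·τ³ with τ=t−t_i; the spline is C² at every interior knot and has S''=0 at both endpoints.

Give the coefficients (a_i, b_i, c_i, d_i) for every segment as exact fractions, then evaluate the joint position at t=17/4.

  seg 0: a=1 b=-593/1032 c=0 d=-439/4128
  seg 1: a=-1 b=-955/516 c=-439/688 d=2711/4128
  seg 2: a=-2 b=3589/1032 c=142/43 d=-1837/1032
  seg 3: a=3 b=2447/516 c=-701/344 d=701/3096
S(17/4) = -20959/22016

Δ: Δ0=-1, Δ1=-1/2, Δ2=5, Δ3=2/3
row 1: diag=8, rhs=3; c'=1/4, d'=3/8
row 2: denom=6−2·1/4=11/2; d'=(33−2·3/8)/(11/2)=129/22
row 3: denom=8−1·2/11=86/11; d'=(-26−1·129/22)/(86/11)=-701/172
back: M3=-701/172
back: M2=129/22−2/11·-701/172=284/43
back: M1=3/8−1/4·284/43=-439/344
M: M0=0, M1=-439/344, M2=284/43, M3=-701/172, M4=0
seg 0: a=1, c=M0/2=0, d=(M1−M0)/(6·2)=-439/4128, b=Δ0−h0·(2M0+M1)/6=-593/1032
seg 1: a=-1, c=M1/2=-439/688, d=(M2−M1)/(6·2)=2711/4128, b=Δ1−h1·(2M1+M2)/6=-955/516
seg 2: a=-2, c=M2/2=142/43, d=(M3−M2)/(6·1)=-1837/1032, b=Δ2−h2·(2M2+M3)/6=3589/1032
seg 3: a=3, c=M3/2=-701/344, d=(M4−M3)/(6·3)=701/3096, b=Δ3−h3·(2M3+M4)/6=2447/516
t_q=17/4 → seg 2, τ=1/4; S=-2+3589/1032·τ+142/43·τ²+-1837/1032·τ³=-20959/22016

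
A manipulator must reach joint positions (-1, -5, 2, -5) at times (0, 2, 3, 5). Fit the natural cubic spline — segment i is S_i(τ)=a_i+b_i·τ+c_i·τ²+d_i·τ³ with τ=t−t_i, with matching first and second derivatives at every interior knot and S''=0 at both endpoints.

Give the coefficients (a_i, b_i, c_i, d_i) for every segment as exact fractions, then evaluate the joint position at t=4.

  seg 0: a=-1 b=-199/35 c=0 d=129/140
  seg 1: a=-5 b=188/35 c=387/70 d=-39/10
  seg 2: a=2 b=331/70 c=-216/35 d=36/35
S(4) = 111/70

Δ: Δ0=-2, Δ1=7, Δ2=-7/2
row 1: diag=6, rhs=54; c'=1/6, d'=9
row 2: denom=6−1·1/6=35/6; d'=(-63−1·9)/(35/6)=-432/35
back: M2=-432/35
back: M1=9−1/6·-432/35=387/35
M: M0=0, M1=387/35, M2=-432/35, M3=0
seg 0: a=-1, c=M0/2=0, d=(M1−M0)/(6·2)=129/140, b=Δ0−h0·(2M0+M1)/6=-199/35
seg 1: a=-5, c=M1/2=387/70, d=(M2−M1)/(6·1)=-39/10, b=Δ1−h1·(2M1+M2)/6=188/35
seg 2: a=2, c=M2/2=-216/35, d=(M3−M2)/(6·2)=36/35, b=Δ2−h2·(2M2+M3)/6=331/70
t_q=4 → seg 2, τ=1; S=2+331/70·τ+-216/35·τ²+36/35·τ³=111/70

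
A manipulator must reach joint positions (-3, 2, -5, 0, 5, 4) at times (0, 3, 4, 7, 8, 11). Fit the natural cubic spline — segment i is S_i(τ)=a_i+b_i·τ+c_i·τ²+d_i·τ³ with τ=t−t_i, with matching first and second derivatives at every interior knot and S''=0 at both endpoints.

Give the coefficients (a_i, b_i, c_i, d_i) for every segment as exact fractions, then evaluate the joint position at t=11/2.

  seg 0: a=-3 b=6079/1131 c=0 d=-466/1131
  seg 1: a=2 b=-6503/1131 c=-1398/377 d=2780/1131
  seg 2: a=-5 b=-6551/1131 c=1382/377 d=-46/117
  seg 3: a=0 b=6319/1131 c=48/377 d=-808/1131
  seg 4: a=5 b=4183/1131 c=-760/377 d=760/3393
S(11/2) = -785/116

Δ: Δ0=5/3, Δ1=-7, Δ2=5/3, Δ3=5, Δ4=-1/3
row 1: diag=8, rhs=-52; c'=1/8, d'=-13/2
row 2: denom=8−1·1/8=63/8; d'=(52−1·-13/2)/(63/8)=52/7
row 3: denom=8−3·8/21=48/7; d'=(20−3·52/7)/(48/7)=-1/3
row 4: denom=8−1·7/48=377/48; d'=(-32−1·-1/3)/(377/48)=-1520/377
back: M4=-1520/377
back: M3=-1/3−7/48·-1520/377=96/377
back: M2=52/7−8/21·96/377=2764/377
back: M1=-13/2−1/8·2764/377=-2796/377
M: M0=0, M1=-2796/377, M2=2764/377, M3=96/377, M4=-1520/377, M5=0
seg 0: a=-3, c=M0/2=0, d=(M1−M0)/(6·3)=-466/1131, b=Δ0−h0·(2M0+M1)/6=6079/1131
seg 1: a=2, c=M1/2=-1398/377, d=(M2−M1)/(6·1)=2780/1131, b=Δ1−h1·(2M1+M2)/6=-6503/1131
seg 2: a=-5, c=M2/2=1382/377, d=(M3−M2)/(6·3)=-46/117, b=Δ2−h2·(2M2+M3)/6=-6551/1131
seg 3: a=0, c=M3/2=48/377, d=(M4−M3)/(6·1)=-808/1131, b=Δ3−h3·(2M3+M4)/6=6319/1131
seg 4: a=5, c=M4/2=-760/377, d=(M5−M4)/(6·3)=760/3393, b=Δ4−h4·(2M4+M5)/6=4183/1131
t_q=11/2 → seg 2, τ=3/2; S=-5+-6551/1131·τ+1382/377·τ²+-46/117·τ³=-785/116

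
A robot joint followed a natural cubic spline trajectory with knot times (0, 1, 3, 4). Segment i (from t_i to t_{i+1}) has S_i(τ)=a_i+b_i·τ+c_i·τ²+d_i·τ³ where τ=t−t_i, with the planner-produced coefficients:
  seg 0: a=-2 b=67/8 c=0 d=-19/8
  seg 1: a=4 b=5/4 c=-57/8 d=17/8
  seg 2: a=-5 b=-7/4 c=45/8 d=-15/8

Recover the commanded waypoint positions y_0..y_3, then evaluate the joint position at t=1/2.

y_0 = S_0(0) = a_0 = -2
y_1 = S_1(0) = a_1 = 4
y_2 = S_2(0) = a_2 = -5
y_3 = S_2(1) = -3
t_q=1/2 is in segment 0 (τ=1/2); S_0(τ)=121/64

y_0=-2 y_1=4 y_2=-5 y_3=-3
S(1/2) = 121/64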